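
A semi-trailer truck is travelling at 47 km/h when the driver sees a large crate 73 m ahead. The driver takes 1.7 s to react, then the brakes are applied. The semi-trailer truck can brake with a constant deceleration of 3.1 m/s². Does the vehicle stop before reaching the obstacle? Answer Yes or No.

47 km/h ÷ 3.6 = 13.0556 m/s.
Reaction distance = 13.0556 × 1.7 = 22.195 m.
Braking distance = v²/(2a) = 170.449 / 6.200 = 27.492 m.
Total stopping distance = 22.195 + 27.492 = 49.687 m, vs 73 m available — it stops with 73 − 49.687 = 23.313 m to spare.

Yes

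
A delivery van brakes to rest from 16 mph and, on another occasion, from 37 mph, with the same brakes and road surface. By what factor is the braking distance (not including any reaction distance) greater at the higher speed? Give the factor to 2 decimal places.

Factor ≈ 5.35

Braking distance d = v²/(2a), so with a fixed, d ∝ v².
Factor = (37/16)² = 2.3125² = 5.3477.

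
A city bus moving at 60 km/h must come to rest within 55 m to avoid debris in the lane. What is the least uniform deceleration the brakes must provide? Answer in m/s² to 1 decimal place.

60 km/h ÷ 3.6 = 16.6667 m/s.
v² = 2a·d ⇒ a = v²/(2d) = 16.6667² / (2 × 55.000) = 277.779 / 110.000 = 2.5253 m/s².

Required deceleration ≈ 2.5 m/s²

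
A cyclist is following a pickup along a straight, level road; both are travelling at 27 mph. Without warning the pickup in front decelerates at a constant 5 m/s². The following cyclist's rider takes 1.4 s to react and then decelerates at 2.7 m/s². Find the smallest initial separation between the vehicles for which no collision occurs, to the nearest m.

Minimum gap ≈ 29 m

27 mph × 0.44704 = 12.0701 m/s.
Leader travels v²/(2a_L) = 145.687 / 10.000 = 14.569 m before stopping.
Follower covers v·t_r = 12.0701 × 1.4 = 16.898 m while reacting, then v²/(2a_F) = 145.687 / 5.400 = 26.979 m while braking, for a total of 16.898 + 26.979 = 43.877 m.
Since a_F ≤ a_L and the follower starts braking later, the follower is never slower than the leader, so the closest approach is when both have stopped.
Minimum gap = 43.877 − 14.569 = 29.308 m.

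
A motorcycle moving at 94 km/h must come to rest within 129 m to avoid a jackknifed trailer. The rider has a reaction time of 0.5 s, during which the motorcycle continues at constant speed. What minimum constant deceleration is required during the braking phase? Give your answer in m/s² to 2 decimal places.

94 km/h ÷ 3.6 = 26.1111 m/s.
Distance covered during reaction = 26.1111 × 0.5 = 13.056 m.
Distance available for braking: 129 − 13.056 = 115.944 m.
v² = 2a·d ⇒ a = v²/(2d) = 26.1111² / (2 × 115.944) = 681.790 / 231.888 = 2.9402 m/s².

Required deceleration ≈ 2.94 m/s²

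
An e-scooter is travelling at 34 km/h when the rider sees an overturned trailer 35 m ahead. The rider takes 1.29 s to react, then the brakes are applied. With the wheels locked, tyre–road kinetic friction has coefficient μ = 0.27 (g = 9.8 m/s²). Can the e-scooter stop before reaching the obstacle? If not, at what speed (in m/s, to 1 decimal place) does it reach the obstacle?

Yes — it stops about 6.0 m short of the obstacle, so it never reaches it

34 km/h ÷ 3.6 = 9.4444 m/s.
a = μg = 0.27 × 9.8 = 2.646 m/s².
Reaction distance = 9.4444 × 1.29 = 12.183 m.
Braking distance = v²/(2a) = 89.197 / 5.292 = 16.855 m.
Total stopping distance = 12.183 + 16.855 = 29.038 m, vs 35 m available — it stops with 35 − 29.038 = 5.962 m to spare.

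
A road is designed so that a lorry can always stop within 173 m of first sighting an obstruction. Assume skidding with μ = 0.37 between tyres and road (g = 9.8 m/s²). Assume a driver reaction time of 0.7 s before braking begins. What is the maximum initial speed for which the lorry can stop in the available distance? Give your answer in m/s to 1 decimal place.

a = μg = 0.37 × 9.8 = 3.626 m/s².
Stopping distance: v·t_r + v²/(2a) = 173 with t_r = 0.7 s and a = 3.626 m/s².
So v² + 5.076 v − 1254.60 = 0.
Positive root: v = −a·t_r + √((a·t_r)² + 2a·d) = −2.538 + √(6.441 + 1254.60) = 32.9731 m/s.

Maximum speed ≈ 33.0 m/s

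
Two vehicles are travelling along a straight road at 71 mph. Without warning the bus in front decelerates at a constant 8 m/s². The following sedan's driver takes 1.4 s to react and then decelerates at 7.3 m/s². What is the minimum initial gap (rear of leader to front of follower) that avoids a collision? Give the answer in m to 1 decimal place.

71 mph × 0.44704 = 31.7398 m/s.
Leader travels v²/(2a_L) = 1007.415 / 16.000 = 62.963 m before stopping.
Follower covers v·t_r = 31.7398 × 1.4 = 44.436 m while reacting, then v²/(2a_F) = 1007.415 / 14.600 = 69.001 m while braking, for a total of 44.436 + 69.001 = 113.437 m.
Since a_F ≤ a_L and the follower starts braking later, the follower is never slower than the leader, so the closest approach is when both have stopped.
Minimum gap = 113.437 − 62.963 = 50.474 m.

Minimum gap ≈ 50.5 m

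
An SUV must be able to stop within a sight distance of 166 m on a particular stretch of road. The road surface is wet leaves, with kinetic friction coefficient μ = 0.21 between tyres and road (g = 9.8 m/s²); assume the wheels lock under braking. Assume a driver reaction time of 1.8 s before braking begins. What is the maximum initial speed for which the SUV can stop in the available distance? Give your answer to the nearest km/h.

a = μg = 0.21 × 9.8 = 2.058 m/s².
Stopping distance: v·t_r + v²/(2a) = 166 with t_r = 1.8 s and a = 2.058 m/s².
So v² + 7.409 v − 683.26 = 0.
Positive root: v = −a·t_r + √((a·t_r)² + 2a·d) = −3.704 + √(13.720 + 683.26) = 22.6964 m/s.
22.6964 m/s × 3.6 = 81.707 km/h.

Maximum speed ≈ 82 km/h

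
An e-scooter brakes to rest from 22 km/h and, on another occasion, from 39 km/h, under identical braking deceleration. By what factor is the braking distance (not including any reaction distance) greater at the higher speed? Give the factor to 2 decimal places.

Factor ≈ 3.14

Braking distance d = v²/(2a), so with a fixed, d ∝ v².
Factor = (39/22)² = 1.7727² = 3.1425.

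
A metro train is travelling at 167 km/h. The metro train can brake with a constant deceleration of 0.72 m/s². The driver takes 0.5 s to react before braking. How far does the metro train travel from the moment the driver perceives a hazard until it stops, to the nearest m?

Total stopping distance ≈ 1518 m

167 km/h ÷ 3.6 = 46.3889 m/s.
Reaction distance = v·t_r = 46.3889 × 0.5 = 23.194 m.
Braking distance = v²/(2a) = 46.3889² / (2 × 0.720) = 2151.930 / 1.440 = 1494.396 m.
Total = 23.194 + 1494.396 = 1517.590 m.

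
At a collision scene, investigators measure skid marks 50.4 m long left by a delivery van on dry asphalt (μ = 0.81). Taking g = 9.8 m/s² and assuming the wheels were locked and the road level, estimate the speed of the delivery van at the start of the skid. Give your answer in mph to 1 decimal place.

Deceleration a = μg = 0.81 × 9.8 = 7.938 m/s².
v = √(2a·d) = √(2 × 7.938 × 50.4) = √800.150 = 28.2869 m/s.
= 28.2869 ÷ 0.44704 = 63.276 mph.

Initial speed ≈ 63.3 mph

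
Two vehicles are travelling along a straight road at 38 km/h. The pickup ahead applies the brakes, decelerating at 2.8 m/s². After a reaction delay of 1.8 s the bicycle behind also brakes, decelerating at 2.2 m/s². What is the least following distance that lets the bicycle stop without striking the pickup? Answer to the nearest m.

38 km/h ÷ 3.6 = 10.5556 m/s.
Leader travels v²/(2a_L) = 111.421 / 5.600 = 19.897 m before stopping.
Follower covers v·t_r = 10.5556 × 1.8 = 19.000 m while reacting, then v²/(2a_F) = 111.421 / 4.400 = 25.323 m while braking, for a total of 19.000 + 25.323 = 44.323 m.
Since a_F ≤ a_L and the follower starts braking later, the follower is never slower than the leader, so the closest approach is when both have stopped.
Minimum gap = 44.323 − 19.897 = 24.426 m.

Minimum gap ≈ 24 m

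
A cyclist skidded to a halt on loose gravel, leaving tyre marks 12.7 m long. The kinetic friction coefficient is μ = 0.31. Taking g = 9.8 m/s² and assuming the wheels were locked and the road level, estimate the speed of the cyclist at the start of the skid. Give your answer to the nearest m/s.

Initial speed ≈ 9 m/s

Deceleration a = μg = 0.31 × 9.8 = 3.038 m/s².
v = √(2a·d) = √(2 × 3.038 × 12.7) = √77.165 = 8.7844 m/s.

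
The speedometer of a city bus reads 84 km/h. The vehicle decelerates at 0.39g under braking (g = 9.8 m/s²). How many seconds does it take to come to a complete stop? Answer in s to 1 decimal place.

Braking time ≈ 6.1 s

84 km/h ÷ 3.6 = 23.3333 m/s.
a = 0.39 × 9.8 = 3.822 m/s².
Braking time = v/a = 23.3333 / 3.822 = 6.105 s.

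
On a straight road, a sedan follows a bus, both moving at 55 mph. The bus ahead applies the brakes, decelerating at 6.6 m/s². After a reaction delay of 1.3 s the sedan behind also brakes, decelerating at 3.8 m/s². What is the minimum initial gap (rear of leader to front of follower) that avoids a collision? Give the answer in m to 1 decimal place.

Minimum gap ≈ 65.7 m

55 mph × 0.44704 = 24.5872 m/s.
Leader travels v²/(2a_L) = 604.530 / 13.200 = 45.798 m before stopping.
Follower covers v·t_r = 24.5872 × 1.3 = 31.963 m while reacting, then v²/(2a_F) = 604.530 / 7.600 = 79.543 m while braking, for a total of 31.963 + 79.543 = 111.506 m.
Since a_F ≤ a_L and the follower starts braking later, the follower is never slower than the leader, so the closest approach is when both have stopped.
Minimum gap = 111.506 − 45.798 = 65.708 m.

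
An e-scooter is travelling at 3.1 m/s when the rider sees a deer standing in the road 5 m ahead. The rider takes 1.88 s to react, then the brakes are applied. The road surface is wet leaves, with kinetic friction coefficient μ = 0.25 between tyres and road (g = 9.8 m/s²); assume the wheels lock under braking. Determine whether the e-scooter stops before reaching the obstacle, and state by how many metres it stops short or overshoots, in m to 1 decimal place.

a = μg = 0.25 × 9.8 = 2.450 m/s².
Reaction distance = 3.1000 × 1.88 = 5.828 m.
Braking distance = v²/(2a) = 9.610 / 4.900 = 1.961 m.
Total stopping distance = 5.828 + 1.961 = 7.789 m, vs 5 m available — it cannot stop in time and overshoots by 7.789 − 5 = 2.789 m.

No — it overshoots by 2.8 m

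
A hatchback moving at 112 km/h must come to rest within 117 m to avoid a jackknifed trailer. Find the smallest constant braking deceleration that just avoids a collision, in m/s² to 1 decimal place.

112 km/h ÷ 3.6 = 31.1111 m/s.
v² = 2a·d ⇒ a = v²/(2d) = 31.1111² / (2 × 117.000) = 967.901 / 234.000 = 4.1363 m/s².

Required deceleration ≈ 4.1 m/s²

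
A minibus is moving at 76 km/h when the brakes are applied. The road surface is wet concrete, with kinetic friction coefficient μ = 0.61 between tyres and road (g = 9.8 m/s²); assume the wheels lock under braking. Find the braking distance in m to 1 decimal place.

76 km/h ÷ 3.6 = 21.1111 m/s.
a = μg = 0.61 × 9.8 = 5.978 m/s².
Braking distance = v²/(2a) = 21.1111² / (2 × 5.978) = 445.679 / 11.956 = 37.277 m.

Braking distance ≈ 37.3 m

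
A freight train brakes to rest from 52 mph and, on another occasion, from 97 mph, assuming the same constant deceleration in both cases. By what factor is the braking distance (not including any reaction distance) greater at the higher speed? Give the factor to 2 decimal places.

Braking distance d = v²/(2a), so with a fixed, d ∝ v².
Factor = (97/52)² = 1.8654² = 3.4797.

Factor ≈ 3.48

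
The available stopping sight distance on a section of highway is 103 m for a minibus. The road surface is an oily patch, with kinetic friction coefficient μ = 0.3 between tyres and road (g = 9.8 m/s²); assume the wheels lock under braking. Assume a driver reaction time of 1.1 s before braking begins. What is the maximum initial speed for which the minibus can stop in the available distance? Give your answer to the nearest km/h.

a = μg = 0.3 × 9.8 = 2.940 m/s².
Stopping distance: v·t_r + v²/(2a) = 103 with t_r = 1.1 s and a = 2.940 m/s².
So v² + 6.468 v − 605.64 = 0.
Positive root: v = −a·t_r + √((a·t_r)² + 2a·d) = −3.234 + √(10.459 + 605.64) = 21.5873 m/s.
21.5873 m/s × 3.6 = 77.714 km/h.

Maximum speed ≈ 78 km/h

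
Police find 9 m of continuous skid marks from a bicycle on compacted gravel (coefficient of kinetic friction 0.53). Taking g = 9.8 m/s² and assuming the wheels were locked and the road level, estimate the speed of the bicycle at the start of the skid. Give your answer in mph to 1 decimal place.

Deceleration a = μg = 0.53 × 9.8 = 5.194 m/s².
v = √(2a·d) = √(2 × 5.194 × 9) = √93.492 = 9.6691 m/s.
= 9.6691 ÷ 0.44704 = 21.629 mph.

Initial speed ≈ 21.6 mph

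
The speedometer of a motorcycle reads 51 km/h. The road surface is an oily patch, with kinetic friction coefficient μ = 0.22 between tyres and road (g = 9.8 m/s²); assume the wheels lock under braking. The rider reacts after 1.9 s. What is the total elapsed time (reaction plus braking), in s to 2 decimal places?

51 km/h ÷ 3.6 = 14.1667 m/s.
a = μg = 0.22 × 9.8 = 2.156 m/s².
Braking time = v/a = 14.1667 / 2.156 = 6.571 s.
Total = 1.9 + 6.571 = 8.471 s.

Total time ≈ 8.47 s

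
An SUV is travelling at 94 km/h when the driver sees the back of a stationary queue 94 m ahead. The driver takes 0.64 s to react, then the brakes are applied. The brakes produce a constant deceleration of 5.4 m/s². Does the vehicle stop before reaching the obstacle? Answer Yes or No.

94 km/h ÷ 3.6 = 26.1111 m/s.
Reaction distance = 26.1111 × 0.64 = 16.711 m.
Braking distance = v²/(2a) = 681.790 / 10.800 = 63.129 m.
Total stopping distance = 16.711 + 63.129 = 79.840 m, vs 94 m available — it stops with 94 − 79.840 = 14.160 m to spare.

Yes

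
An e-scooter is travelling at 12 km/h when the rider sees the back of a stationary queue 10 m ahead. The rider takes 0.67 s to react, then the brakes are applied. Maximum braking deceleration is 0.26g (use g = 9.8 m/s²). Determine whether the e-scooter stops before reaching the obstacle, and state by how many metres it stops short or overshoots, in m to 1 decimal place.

Yes — it stops 5.6 m short of the obstacle

12 km/h ÷ 3.6 = 3.3333 m/s.
a = 0.26 × 9.8 = 2.548 m/s².
Reaction distance = 3.3333 × 0.67 = 2.233 m.
Braking distance = v²/(2a) = 11.111 / 5.096 = 2.180 m.
Total stopping distance = 2.233 + 2.180 = 4.413 m, vs 10 m available — it stops with 10 − 4.413 = 5.587 m to spare.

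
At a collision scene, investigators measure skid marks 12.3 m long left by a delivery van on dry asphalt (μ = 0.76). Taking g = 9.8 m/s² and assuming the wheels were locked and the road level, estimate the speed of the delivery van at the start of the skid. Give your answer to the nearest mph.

Initial speed ≈ 30 mph

Deceleration a = μg = 0.76 × 9.8 = 7.448 m/s².
v = √(2a·d) = √(2 × 7.448 × 12.3) = √183.221 = 13.5359 m/s.
= 13.5359 ÷ 0.44704 = 30.279 mph.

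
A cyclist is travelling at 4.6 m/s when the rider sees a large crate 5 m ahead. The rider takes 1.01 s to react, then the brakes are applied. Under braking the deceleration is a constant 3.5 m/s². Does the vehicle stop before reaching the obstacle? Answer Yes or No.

No

Reaction distance = 4.6000 × 1.01 = 4.646 m.
Braking distance = v²/(2a) = 21.160 / 7.000 = 3.023 m.
Total stopping distance = 4.646 + 3.023 = 7.669 m, vs 5 m available — it cannot stop in time and overshoots by 7.669 − 5 = 2.669 m.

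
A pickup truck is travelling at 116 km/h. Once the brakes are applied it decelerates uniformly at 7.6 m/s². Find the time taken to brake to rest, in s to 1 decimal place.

116 km/h ÷ 3.6 = 32.2222 m/s.
Braking time = v/a = 32.2222 / 7.600 = 4.240 s.

Braking time ≈ 4.2 s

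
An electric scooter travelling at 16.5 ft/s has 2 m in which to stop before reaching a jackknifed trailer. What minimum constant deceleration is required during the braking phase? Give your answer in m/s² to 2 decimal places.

Required deceleration ≈ 6.32 m/s²

16.5 ft/s × 0.3048 = 5.0292 m/s.
v² = 2a·d ⇒ a = v²/(2d) = 5.0292² / (2 × 2.000) = 25.293 / 4.000 = 6.3232 m/s².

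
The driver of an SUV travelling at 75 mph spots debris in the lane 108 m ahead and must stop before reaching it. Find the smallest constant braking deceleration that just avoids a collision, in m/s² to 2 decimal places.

Required deceleration ≈ 5.20 m/s²

75 mph × 0.44704 = 33.5280 m/s.
v² = 2a·d ⇒ a = v²/(2d) = 33.5280² / (2 × 108.000) = 1124.127 / 216.000 = 5.2043 m/s².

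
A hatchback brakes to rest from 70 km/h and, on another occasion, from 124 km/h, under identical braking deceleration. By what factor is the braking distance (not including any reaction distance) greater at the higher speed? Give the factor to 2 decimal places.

Braking distance d = v²/(2a), so with a fixed, d ∝ v².
Factor = (124/70)² = 1.7714² = 3.1379.

Factor ≈ 3.14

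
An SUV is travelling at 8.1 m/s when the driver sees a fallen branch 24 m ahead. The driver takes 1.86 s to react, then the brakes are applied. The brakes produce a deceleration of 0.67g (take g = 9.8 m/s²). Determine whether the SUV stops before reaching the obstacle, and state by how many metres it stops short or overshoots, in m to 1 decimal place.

a = 0.67 × 9.8 = 6.566 m/s².
Reaction distance = 8.1000 × 1.86 = 15.066 m.
Braking distance = v²/(2a) = 65.610 / 13.132 = 4.996 m.
Total stopping distance = 15.066 + 4.996 = 20.062 m, vs 24 m available — it stops with 24 − 20.062 = 3.938 m to spare.

Yes — it stops 3.9 m short of the obstacle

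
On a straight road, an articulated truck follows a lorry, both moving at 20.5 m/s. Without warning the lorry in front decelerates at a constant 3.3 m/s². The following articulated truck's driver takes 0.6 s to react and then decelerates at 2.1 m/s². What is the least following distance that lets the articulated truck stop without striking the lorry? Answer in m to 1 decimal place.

Leader travels v²/(2a_L) = 420.250 / 6.600 = 63.674 m before stopping.
Follower covers v·t_r = 20.5000 × 0.6 = 12.300 m while reacting, then v²/(2a_F) = 420.250 / 4.200 = 100.060 m while braking, for a total of 12.300 + 100.060 = 112.360 m.
Since a_F ≤ a_L and the follower starts braking later, the follower is never slower than the leader, so the closest approach is when both have stopped.
Minimum gap = 112.360 − 63.674 = 48.686 m.

Minimum gap ≈ 48.7 m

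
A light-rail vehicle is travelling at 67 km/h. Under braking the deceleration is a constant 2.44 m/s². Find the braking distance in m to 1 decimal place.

Braking distance ≈ 71.0 m

67 km/h ÷ 3.6 = 18.6111 m/s.
Braking distance = v²/(2a) = 18.6111² / (2 × 2.440) = 346.373 / 4.880 = 70.978 m.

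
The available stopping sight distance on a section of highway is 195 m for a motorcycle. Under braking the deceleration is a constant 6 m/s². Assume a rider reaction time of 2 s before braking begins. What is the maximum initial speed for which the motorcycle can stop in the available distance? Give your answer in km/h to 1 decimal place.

Maximum speed ≈ 136.2 km/h

Stopping distance: v·t_r + v²/(2a) = 195 with t_r = 2 s and a = 6.000 m/s².
So v² + 24.000 v − 2340.00 = 0.
Positive root: v = −a·t_r + √((a·t_r)² + 2a·d) = −12.000 + √(144.000 + 2340.00) = 37.8397 m/s.
37.8397 m/s × 3.6 = 136.223 km/h.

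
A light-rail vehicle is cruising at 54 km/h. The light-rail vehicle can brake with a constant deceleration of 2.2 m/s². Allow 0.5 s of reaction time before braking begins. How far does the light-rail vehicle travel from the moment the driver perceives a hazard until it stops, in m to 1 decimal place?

54 km/h ÷ 3.6 = 15.0000 m/s.
Reaction distance = v·t_r = 15.0000 × 0.5 = 7.500 m.
Braking distance = v²/(2a) = 15.0000² / (2 × 2.200) = 225.000 / 4.400 = 51.136 m.
Total = 7.500 + 51.136 = 58.636 m.

Total stopping distance ≈ 58.6 m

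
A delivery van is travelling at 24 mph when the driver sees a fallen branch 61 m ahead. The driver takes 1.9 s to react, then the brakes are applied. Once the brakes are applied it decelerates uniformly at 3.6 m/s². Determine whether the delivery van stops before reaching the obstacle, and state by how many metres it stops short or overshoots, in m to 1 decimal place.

24 mph × 0.44704 = 10.7290 m/s.
Reaction distance = 10.7290 × 1.9 = 20.385 m.
Braking distance = v²/(2a) = 115.111 / 7.200 = 15.988 m.
Total stopping distance = 20.385 + 15.988 = 36.373 m, vs 61 m available — it stops with 61 − 36.373 = 24.627 m to spare.

Yes — it stops 24.6 m short of the obstacle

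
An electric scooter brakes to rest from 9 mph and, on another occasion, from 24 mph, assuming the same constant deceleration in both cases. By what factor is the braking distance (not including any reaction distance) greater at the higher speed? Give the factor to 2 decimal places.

Factor ≈ 7.11

Braking distance d = v²/(2a), so with a fixed, d ∝ v².
Factor = (24/9)² = 2.6667² = 7.1113.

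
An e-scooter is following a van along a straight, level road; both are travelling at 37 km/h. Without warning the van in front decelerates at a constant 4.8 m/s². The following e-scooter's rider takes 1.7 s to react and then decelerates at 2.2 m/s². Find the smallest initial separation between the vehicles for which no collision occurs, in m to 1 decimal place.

Minimum gap ≈ 30.5 m

37 km/h ÷ 3.6 = 10.2778 m/s.
Leader travels v²/(2a_L) = 105.633 / 9.600 = 11.003 m before stopping.
Follower covers v·t_r = 10.2778 × 1.7 = 17.472 m while reacting, then v²/(2a_F) = 105.633 / 4.400 = 24.007 m while braking, for a total of 17.472 + 24.007 = 41.479 m.
Since a_F ≤ a_L and the follower starts braking later, the follower is never slower than the leader, so the closest approach is when both have stopped.
Minimum gap = 41.479 − 11.003 = 30.476 m.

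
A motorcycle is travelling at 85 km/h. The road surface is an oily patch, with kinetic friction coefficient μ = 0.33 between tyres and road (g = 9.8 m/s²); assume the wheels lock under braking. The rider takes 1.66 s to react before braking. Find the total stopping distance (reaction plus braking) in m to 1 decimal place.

Total stopping distance ≈ 125.4 m

85 km/h ÷ 3.6 = 23.6111 m/s.
a = μg = 0.33 × 9.8 = 3.234 m/s².
Reaction distance = v·t_r = 23.6111 × 1.66 = 39.194 m.
Braking distance = v²/(2a) = 23.6111² / (2 × 3.234) = 557.484 / 6.468 = 86.191 m.
Total = 39.194 + 86.191 = 125.385 m.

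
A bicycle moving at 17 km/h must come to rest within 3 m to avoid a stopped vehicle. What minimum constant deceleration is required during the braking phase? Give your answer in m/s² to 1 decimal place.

17 km/h ÷ 3.6 = 4.7222 m/s.
v² = 2a·d ⇒ a = v²/(2d) = 4.7222² / (2 × 3.000) = 22.299 / 6.000 = 3.7165 m/s².

Required deceleration ≈ 3.7 m/s²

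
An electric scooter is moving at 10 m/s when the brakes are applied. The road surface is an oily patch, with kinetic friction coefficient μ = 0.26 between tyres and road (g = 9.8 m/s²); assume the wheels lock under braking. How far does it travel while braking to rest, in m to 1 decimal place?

a = μg = 0.26 × 9.8 = 2.548 m/s².
Braking distance = v²/(2a) = 10.0000² / (2 × 2.548) = 100.000 / 5.096 = 19.623 m.

Braking distance ≈ 19.6 m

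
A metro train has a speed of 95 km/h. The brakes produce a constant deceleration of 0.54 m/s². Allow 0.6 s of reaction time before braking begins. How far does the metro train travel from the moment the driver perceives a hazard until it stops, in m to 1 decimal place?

Total stopping distance ≈ 660.6 m

95 km/h ÷ 3.6 = 26.3889 m/s.
Reaction distance = v·t_r = 26.3889 × 0.6 = 15.833 m.
Braking distance = v²/(2a) = 26.3889² / (2 × 0.540) = 696.374 / 1.080 = 644.791 m.
Total = 15.833 + 644.791 = 660.624 m.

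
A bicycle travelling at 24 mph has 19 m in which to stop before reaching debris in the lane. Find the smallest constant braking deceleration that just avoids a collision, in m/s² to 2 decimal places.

Required deceleration ≈ 3.03 m/s²

24 mph × 0.44704 = 10.7290 m/s.
v² = 2a·d ⇒ a = v²/(2d) = 10.7290² / (2 × 19.000) = 115.111 / 38.000 = 3.0292 m/s².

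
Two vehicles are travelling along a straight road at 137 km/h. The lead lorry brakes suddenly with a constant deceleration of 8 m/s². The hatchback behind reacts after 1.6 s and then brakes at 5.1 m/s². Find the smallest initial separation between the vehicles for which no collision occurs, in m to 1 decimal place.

Minimum gap ≈ 112.4 m

137 km/h ÷ 3.6 = 38.0556 m/s.
Leader travels v²/(2a_L) = 1448.229 / 16.000 = 90.514 m before stopping.
Follower covers v·t_r = 38.0556 × 1.6 = 60.889 m while reacting, then v²/(2a_F) = 1448.229 / 10.200 = 141.983 m while braking, for a total of 60.889 + 141.983 = 202.872 m.
Since a_F ≤ a_L and the follower starts braking later, the follower is never slower than the leader, so the closest approach is when both have stopped.
Minimum gap = 202.872 − 90.514 = 112.358 m.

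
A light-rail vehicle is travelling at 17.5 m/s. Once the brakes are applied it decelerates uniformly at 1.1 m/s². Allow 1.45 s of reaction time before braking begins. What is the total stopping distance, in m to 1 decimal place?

Total stopping distance ≈ 164.6 m

Reaction distance = v·t_r = 17.5000 × 1.45 = 25.375 m.
Braking distance = v²/(2a) = 17.5000² / (2 × 1.100) = 306.250 / 2.200 = 139.205 m.
Total = 25.375 + 139.205 = 164.580 m.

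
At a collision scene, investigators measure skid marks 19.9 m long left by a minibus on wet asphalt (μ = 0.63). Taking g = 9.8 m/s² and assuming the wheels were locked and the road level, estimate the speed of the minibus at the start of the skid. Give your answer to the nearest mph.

Initial speed ≈ 35 mph

Deceleration a = μg = 0.63 × 9.8 = 6.174 m/s².
v = √(2a·d) = √(2 × 6.174 × 19.9) = √245.725 = 15.6756 m/s.
= 15.6756 ÷ 0.44704 = 35.065 mph.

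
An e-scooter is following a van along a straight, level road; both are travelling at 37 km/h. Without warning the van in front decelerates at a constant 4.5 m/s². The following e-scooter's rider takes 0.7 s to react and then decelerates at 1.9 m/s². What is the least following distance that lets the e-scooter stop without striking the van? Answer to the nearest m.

37 km/h ÷ 3.6 = 10.2778 m/s.
Leader travels v²/(2a_L) = 105.633 / 9.000 = 11.737 m before stopping.
Follower covers v·t_r = 10.2778 × 0.7 = 7.194 m while reacting, then v²/(2a_F) = 105.633 / 3.800 = 27.798 m while braking, for a total of 7.194 + 27.798 = 34.992 m.
Since a_F ≤ a_L and the follower starts braking later, the follower is never slower than the leader, so the closest approach is when both have stopped.
Minimum gap = 34.992 − 11.737 = 23.255 m.

Minimum gap ≈ 23 m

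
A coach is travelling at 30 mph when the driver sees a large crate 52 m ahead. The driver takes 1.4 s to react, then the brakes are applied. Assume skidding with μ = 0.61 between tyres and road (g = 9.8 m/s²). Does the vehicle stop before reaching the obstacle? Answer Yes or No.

30 mph × 0.44704 = 13.4112 m/s.
a = μg = 0.61 × 9.8 = 5.978 m/s².
Reaction distance = 13.4112 × 1.4 = 18.776 m.
Braking distance = v²/(2a) = 179.860 / 11.956 = 15.043 m.
Total stopping distance = 18.776 + 15.043 = 33.819 m, vs 52 m available — it stops with 52 − 33.819 = 18.181 m to spare.

Yes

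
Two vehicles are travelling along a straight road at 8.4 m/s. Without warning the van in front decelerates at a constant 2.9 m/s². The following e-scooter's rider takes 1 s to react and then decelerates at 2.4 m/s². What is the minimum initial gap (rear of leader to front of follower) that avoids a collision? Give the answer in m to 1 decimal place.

Leader travels v²/(2a_L) = 70.560 / 5.800 = 12.166 m before stopping.
Follower covers v·t_r = 8.4000 × 1 = 8.400 m while reacting, then v²/(2a_F) = 70.560 / 4.800 = 14.700 m while braking, for a total of 8.400 + 14.700 = 23.100 m.
Since a_F ≤ a_L and the follower starts braking later, the follower is never slower than the leader, so the closest approach is when both have stopped.
Minimum gap = 23.100 − 12.166 = 10.934 m.

Minimum gap ≈ 10.9 m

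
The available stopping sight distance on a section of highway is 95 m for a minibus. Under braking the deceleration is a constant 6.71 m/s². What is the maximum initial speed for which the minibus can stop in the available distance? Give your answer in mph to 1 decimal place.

Maximum speed ≈ 79.9 mph

v²/(2a) = d ⇒ v = √(2 × 6.710 × 95) = √1274.90 = 35.7057 m/s.
35.7057 m/s ÷ 0.44704 = 79.871 mph.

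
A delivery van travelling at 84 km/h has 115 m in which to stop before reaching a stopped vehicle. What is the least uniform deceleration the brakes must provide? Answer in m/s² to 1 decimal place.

Required deceleration ≈ 2.4 m/s²

84 km/h ÷ 3.6 = 23.3333 m/s.
v² = 2a·d ⇒ a = v²/(2d) = 23.3333² / (2 × 115.000) = 544.443 / 230.000 = 2.3671 m/s².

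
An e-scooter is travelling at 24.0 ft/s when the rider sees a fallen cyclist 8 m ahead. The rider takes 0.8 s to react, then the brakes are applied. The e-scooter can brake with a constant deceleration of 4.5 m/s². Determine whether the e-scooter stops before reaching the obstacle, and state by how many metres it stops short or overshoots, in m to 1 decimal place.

No — it overshoots by 3.8 m

24 ft/s × 0.3048 = 7.3152 m/s.
Reaction distance = 7.3152 × 0.8 = 5.852 m.
Braking distance = v²/(2a) = 53.512 / 9.000 = 5.946 m.
Total stopping distance = 5.852 + 5.946 = 11.798 m, vs 8 m available — it cannot stop in time and overshoots by 11.798 − 8 = 3.798 m.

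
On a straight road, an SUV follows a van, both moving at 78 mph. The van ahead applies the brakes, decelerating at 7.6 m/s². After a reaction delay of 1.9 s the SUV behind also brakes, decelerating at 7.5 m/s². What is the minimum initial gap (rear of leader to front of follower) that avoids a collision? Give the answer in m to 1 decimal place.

Minimum gap ≈ 67.3 m

78 mph × 0.44704 = 34.8691 m/s.
Leader travels v²/(2a_L) = 1215.854 / 15.200 = 79.990 m before stopping.
Follower covers v·t_r = 34.8691 × 1.9 = 66.251 m while reacting, then v²/(2a_F) = 1215.854 / 15.000 = 81.057 m while braking, for a total of 66.251 + 81.057 = 147.308 m.
Since a_F ≤ a_L and the follower starts braking later, the follower is never slower than the leader, so the closest approach is when both have stopped.
Minimum gap = 147.308 − 79.990 = 67.318 m.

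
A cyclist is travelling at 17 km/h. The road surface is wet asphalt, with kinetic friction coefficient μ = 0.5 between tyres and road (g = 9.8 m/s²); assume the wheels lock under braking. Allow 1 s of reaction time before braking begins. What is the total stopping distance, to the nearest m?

Total stopping distance ≈ 7 m

17 km/h ÷ 3.6 = 4.7222 m/s.
a = μg = 0.5 × 9.8 = 4.900 m/s².
Reaction distance = v·t_r = 4.7222 × 1 = 4.722 m.
Braking distance = v²/(2a) = 4.7222² / (2 × 4.900) = 22.299 / 9.800 = 2.275 m.
Total = 4.722 + 2.275 = 6.997 m.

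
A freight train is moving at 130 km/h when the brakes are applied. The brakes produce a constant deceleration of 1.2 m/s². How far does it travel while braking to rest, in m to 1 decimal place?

Braking distance ≈ 543.3 m

130 km/h ÷ 3.6 = 36.1111 m/s.
Braking distance = v²/(2a) = 36.1111² / (2 × 1.200) = 1304.012 / 2.400 = 543.338 m.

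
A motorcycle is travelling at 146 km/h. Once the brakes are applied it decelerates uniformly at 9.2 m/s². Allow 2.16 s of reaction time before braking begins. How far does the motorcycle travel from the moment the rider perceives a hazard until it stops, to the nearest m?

Total stopping distance ≈ 177 m

146 km/h ÷ 3.6 = 40.5556 m/s.
Reaction distance = v·t_r = 40.5556 × 2.16 = 87.600 m.
Braking distance = v²/(2a) = 40.5556² / (2 × 9.200) = 1644.757 / 18.400 = 89.389 m.
Total = 87.600 + 89.389 = 176.989 m.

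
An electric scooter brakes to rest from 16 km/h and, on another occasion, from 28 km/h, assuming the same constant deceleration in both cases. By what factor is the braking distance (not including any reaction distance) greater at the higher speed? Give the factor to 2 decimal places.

Factor ≈ 3.06

Braking distance d = v²/(2a), so with a fixed, d ∝ v².
Factor = (28/16)² = 1.7500² = 3.0625.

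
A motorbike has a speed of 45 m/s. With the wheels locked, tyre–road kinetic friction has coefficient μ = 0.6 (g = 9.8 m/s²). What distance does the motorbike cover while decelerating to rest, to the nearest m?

a = μg = 0.6 × 9.8 = 5.880 m/s².
Braking distance = v²/(2a) = 45.0000² / (2 × 5.880) = 2025.000 / 11.760 = 172.194 m.

Braking distance ≈ 172 m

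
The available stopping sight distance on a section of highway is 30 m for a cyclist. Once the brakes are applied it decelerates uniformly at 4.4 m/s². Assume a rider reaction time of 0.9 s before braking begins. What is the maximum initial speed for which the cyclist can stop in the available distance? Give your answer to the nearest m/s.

Maximum speed ≈ 13 m/s

Stopping distance: v·t_r + v²/(2a) = 30 with t_r = 0.9 s and a = 4.400 m/s².
So v² + 7.920 v − 264.00 = 0.
Positive root: v = −a·t_r + √((a·t_r)² + 2a·d) = −3.960 + √(15.682 + 264.00) = 12.7637 m/s.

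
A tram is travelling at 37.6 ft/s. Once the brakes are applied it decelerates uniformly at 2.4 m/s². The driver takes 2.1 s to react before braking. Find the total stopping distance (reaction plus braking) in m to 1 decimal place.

37.6 ft/s × 0.3048 = 11.4605 m/s.
Reaction distance = v·t_r = 11.4605 × 2.1 = 24.067 m.
Braking distance = v²/(2a) = 11.4605² / (2 × 2.400) = 131.343 / 4.800 = 27.363 m.
Total = 24.067 + 27.363 = 51.430 m.

Total stopping distance ≈ 51.4 m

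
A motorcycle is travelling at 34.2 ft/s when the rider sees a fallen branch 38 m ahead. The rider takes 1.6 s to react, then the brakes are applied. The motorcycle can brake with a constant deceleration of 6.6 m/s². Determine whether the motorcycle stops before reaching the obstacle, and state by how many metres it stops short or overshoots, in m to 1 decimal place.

Yes — it stops 13.1 m short of the obstacle

34.2 ft/s × 0.3048 = 10.4242 m/s.
Reaction distance = 10.4242 × 1.6 = 16.679 m.
Braking distance = v²/(2a) = 108.664 / 13.200 = 8.232 m.
Total stopping distance = 16.679 + 8.232 = 24.911 m, vs 38 m available — it stops with 38 − 24.911 = 13.089 m to spare.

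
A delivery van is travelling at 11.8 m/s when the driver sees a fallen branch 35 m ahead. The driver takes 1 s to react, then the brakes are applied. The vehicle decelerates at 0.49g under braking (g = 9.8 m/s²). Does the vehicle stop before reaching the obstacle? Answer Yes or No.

a = 0.49 × 9.8 = 4.802 m/s².
Reaction distance = 11.8000 × 1 = 11.800 m.
Braking distance = v²/(2a) = 139.240 / 9.604 = 14.498 m.
Total stopping distance = 11.800 + 14.498 = 26.298 m, vs 35 m available — it stops with 35 − 26.298 = 8.702 m to spare.

Yes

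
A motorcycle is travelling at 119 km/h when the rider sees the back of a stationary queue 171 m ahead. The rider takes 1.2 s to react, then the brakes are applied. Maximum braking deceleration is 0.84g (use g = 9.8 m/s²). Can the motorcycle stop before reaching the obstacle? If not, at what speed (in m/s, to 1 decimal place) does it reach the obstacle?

Yes — it stops about 65.0 m short of the obstacle, so it never reaches it

119 km/h ÷ 3.6 = 33.0556 m/s.
a = 0.84 × 9.8 = 8.232 m/s².
Reaction distance = 33.0556 × 1.2 = 39.667 m.
Braking distance = v²/(2a) = 1092.673 / 16.464 = 66.367 m.
Total stopping distance = 39.667 + 66.367 = 106.034 m, vs 171 m available — it stops with 171 − 106.034 = 64.966 m to spare.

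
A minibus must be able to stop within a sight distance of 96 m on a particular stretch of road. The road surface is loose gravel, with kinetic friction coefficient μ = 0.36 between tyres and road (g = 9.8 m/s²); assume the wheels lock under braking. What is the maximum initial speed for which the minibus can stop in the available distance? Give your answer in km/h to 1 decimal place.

a = μg = 0.36 × 9.8 = 3.528 m/s².
v²/(2a) = d ⇒ v = √(2 × 3.528 × 96) = √677.38 = 26.0265 m/s.
26.0265 m/s × 3.6 = 93.695 km/h.

Maximum speed ≈ 93.7 km/h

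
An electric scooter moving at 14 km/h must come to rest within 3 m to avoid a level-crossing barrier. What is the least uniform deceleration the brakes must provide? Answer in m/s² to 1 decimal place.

Required deceleration ≈ 2.5 m/s²

14 km/h ÷ 3.6 = 3.8889 m/s.
v² = 2a·d ⇒ a = v²/(2d) = 3.8889² / (2 × 3.000) = 15.124 / 6.000 = 2.5207 m/s².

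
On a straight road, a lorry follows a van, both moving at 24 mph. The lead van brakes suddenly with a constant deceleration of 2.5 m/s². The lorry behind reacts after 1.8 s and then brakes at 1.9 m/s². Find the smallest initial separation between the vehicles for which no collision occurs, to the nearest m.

24 mph × 0.44704 = 10.7290 m/s.
Leader travels v²/(2a_L) = 115.111 / 5.000 = 23.022 m before stopping.
Follower covers v·t_r = 10.7290 × 1.8 = 19.312 m while reacting, then v²/(2a_F) = 115.111 / 3.800 = 30.292 m while braking, for a total of 19.312 + 30.292 = 49.604 m.
Since a_F ≤ a_L and the follower starts braking later, the follower is never slower than the leader, so the closest approach is when both have stopped.
Minimum gap = 49.604 − 23.022 = 26.582 m.

Minimum gap ≈ 27 m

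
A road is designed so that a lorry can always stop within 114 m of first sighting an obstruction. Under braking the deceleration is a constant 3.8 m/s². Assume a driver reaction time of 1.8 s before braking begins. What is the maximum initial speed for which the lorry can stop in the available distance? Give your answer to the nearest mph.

Stopping distance: v·t_r + v²/(2a) = 114 with t_r = 1.8 s and a = 3.800 m/s².
So v² + 13.680 v − 866.40 = 0.
Positive root: v = −a·t_r + √((a·t_r)² + 2a·d) = −6.840 + √(46.786 + 866.40) = 23.3790 m/s.
23.3790 m/s ÷ 0.44704 = 52.297 mph.

Maximum speed ≈ 52 mph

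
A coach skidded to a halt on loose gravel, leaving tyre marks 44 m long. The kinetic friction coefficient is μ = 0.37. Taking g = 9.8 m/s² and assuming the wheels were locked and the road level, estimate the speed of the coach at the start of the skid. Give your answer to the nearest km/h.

Deceleration a = μg = 0.37 × 9.8 = 3.626 m/s².
v = √(2a·d) = √(2 × 3.626 × 44) = √319.088 = 17.8630 m/s.
= 17.8630 × 3.6 = 64.307 km/h.

Initial speed ≈ 64 km/h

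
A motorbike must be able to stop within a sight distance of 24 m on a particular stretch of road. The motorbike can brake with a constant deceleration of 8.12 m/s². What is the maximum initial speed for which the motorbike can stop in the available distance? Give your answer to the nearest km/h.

Maximum speed ≈ 71 km/h

v²/(2a) = d ⇒ v = √(2 × 8.120 × 24) = √389.76 = 19.7423 m/s.
19.7423 m/s × 3.6 = 71.072 km/h.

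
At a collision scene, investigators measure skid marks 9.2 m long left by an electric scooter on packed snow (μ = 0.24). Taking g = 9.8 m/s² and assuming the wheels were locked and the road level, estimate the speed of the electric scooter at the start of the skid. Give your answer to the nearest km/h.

Initial speed ≈ 24 km/h

Deceleration a = μg = 0.24 × 9.8 = 2.352 m/s².
v = √(2a·d) = √(2 × 2.352 × 9.2) = √43.277 = 6.5785 m/s.
= 6.5785 × 3.6 = 23.683 km/h.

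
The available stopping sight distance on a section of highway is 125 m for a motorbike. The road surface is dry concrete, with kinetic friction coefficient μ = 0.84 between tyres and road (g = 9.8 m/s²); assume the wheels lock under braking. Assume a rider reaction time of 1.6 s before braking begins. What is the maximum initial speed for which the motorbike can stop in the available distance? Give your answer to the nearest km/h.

a = μg = 0.84 × 9.8 = 8.232 m/s².
Stopping distance: v·t_r + v²/(2a) = 125 with t_r = 1.6 s and a = 8.232 m/s².
So v² + 26.342 v − 2058.00 = 0.
Positive root: v = −a·t_r + √((a·t_r)² + 2a·d) = −13.171 + √(173.475 + 2058.00) = 34.0675 m/s.
34.0675 m/s × 3.6 = 122.643 km/h.

Maximum speed ≈ 123 km/h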